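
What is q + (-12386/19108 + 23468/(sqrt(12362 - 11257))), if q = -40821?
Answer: -390010027/9554 + 23468*sqrt(1105)/1105 ≈ -40116.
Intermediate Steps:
q + (-12386/19108 + 23468/(sqrt(12362 - 11257))) = -40821 + (-12386/19108 + 23468/(sqrt(12362 - 11257))) = -40821 + (-12386*1/19108 + 23468/(sqrt(1105))) = -40821 + (-6193/9554 + 23468*(sqrt(1105)/1105)) = -40821 + (-6193/9554 + 23468*sqrt(1105)/1105) = -390010027/9554 + 23468*sqrt(1105)/1105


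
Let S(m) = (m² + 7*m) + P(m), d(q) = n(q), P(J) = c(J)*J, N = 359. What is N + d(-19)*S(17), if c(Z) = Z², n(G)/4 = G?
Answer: -404037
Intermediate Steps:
n(G) = 4*G
P(J) = J³ (P(J) = J²*J = J³)
d(q) = 4*q
S(m) = m² + m³ + 7*m (S(m) = (m² + 7*m) + m³ = m² + m³ + 7*m)
N + d(-19)*S(17) = 359 + (4*(-19))*(17*(7 + 17 + 17²)) = 359 - 1292*(7 + 17 + 289) = 359 - 1292*313 = 359 - 76*5321 = 359 - 404396 = -404037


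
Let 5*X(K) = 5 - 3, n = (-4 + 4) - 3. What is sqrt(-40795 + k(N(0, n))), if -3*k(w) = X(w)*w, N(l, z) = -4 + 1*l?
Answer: I*sqrt(9178755)/15 ≈ 201.98*I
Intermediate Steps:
n = -3 (n = 0 - 3 = -3)
X(K) = 2/5 (X(K) = (5 - 3)/5 = (1/5)*2 = 2/5)
N(l, z) = -4 + l
k(w) = -2*w/15
sqrt(-40795 + k(N(0, n))) = sqrt(-40795 - 2*(-4 + 0)/15) = sqrt(-40795 - 2/15*(-4)) = sqrt(-40795 + 8/15) = sqrt(-611917/15) = I*sqrt(9178755)/15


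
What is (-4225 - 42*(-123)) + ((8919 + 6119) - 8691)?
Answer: 7288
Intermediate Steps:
(-4225 - 42*(-123)) + ((8919 + 6119) - 8691) = (-4225 + 5166) + (15038 - 8691) = 941 + 6347 = 7288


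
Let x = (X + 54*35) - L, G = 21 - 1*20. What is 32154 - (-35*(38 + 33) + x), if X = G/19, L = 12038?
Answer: 850952/19 ≈ 44787.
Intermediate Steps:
G = 1 (G = 21 - 20 = 1)
X = 1/19 ≈ 0.052632
x = -192811/19 (x = (1/19 + 54*35) - 1*12038 = (1/19 + 1890) - 12038 = 35911/19 - 12038 = -192811/19 ≈ -10148.)
32154 - (-35*(38 + 33) + x) = 32154 - (-35*(38 + 33) - 192811/19) = 32154 - (-35*71 - 192811/19) = 32154 - (-2485 - 192811/19) = 32154 - 1*(-240026/19) = 32154 + 240026/19 = 850952/19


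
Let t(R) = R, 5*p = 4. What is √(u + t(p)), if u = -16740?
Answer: 4*I*√26155/5 ≈ 129.38*I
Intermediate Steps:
p = ⅘ (p = (⅕)*4 = ⅘ ≈ 0.80000)
√(u + t(p)) = √(-16740 + ⅘) = √(-83696/5) = 4*I*√26155/5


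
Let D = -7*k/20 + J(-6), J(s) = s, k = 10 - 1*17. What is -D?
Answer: 71/20 ≈ 3.5500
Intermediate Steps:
k = -7 (k = 10 - 17 = -7)
D = -71/20 (D = -(-49)/20 - 6 = -7*(-7/20) - 6 = 49/20 - 6 = -71/20 ≈ -3.5500)
-D = -1*(-71/20) = 71/20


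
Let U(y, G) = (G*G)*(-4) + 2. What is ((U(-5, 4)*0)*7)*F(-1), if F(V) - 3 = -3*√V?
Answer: 0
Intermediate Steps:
U(y, G) = 2 - 4*G² (U(y, G) = G²*(-4) + 2 = -4*G² + 2 = 2 - 4*G²)
F(V) = 3 - 3*√V
((U(-5, 4)*0)*7)*F(-1) = (((2 - 4*4²)*0)*7)*(3 - 3*I) = (((2 - 4*16)*0)*7)*(3 - 3*I) = (((2 - 64)*0)*7)*(3 - 3*I) = (-62*0*7)*(3 - 3*I) = (0*7)*(3 - 3*I) = 0*(3 - 3*I) = 0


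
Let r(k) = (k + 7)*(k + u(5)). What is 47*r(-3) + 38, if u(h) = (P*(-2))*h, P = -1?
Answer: 1354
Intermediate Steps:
u(h) = 2*h (u(h) = (-1*(-2))*h = 2*h)
r(k) = (7 + k)*(10 + k) (r(k) = (k + 7)*(k + 2*5) = (7 + k)*(k + 10) = (7 + k)*(10 + k))
47*r(-3) + 38 = 47*(70 + (-3)**2 + 17*(-3)) + 38 = 47*(70 + 9 - 51) + 38 = 47*28 + 38 = 1316 + 38 = 1354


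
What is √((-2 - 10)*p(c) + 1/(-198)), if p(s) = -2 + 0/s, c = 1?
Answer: √104522/66 ≈ 4.8985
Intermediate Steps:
p(s) = -2 (p(s) = -2 + 0 = -2)
√((-2 - 10)*p(c) + 1/(-198)) = √((-2 - 10)*(-2) + 1/(-198)) = √(-12*(-2) - 1/198) = √(24 - 1/198) = √(4751/198) = √104522/66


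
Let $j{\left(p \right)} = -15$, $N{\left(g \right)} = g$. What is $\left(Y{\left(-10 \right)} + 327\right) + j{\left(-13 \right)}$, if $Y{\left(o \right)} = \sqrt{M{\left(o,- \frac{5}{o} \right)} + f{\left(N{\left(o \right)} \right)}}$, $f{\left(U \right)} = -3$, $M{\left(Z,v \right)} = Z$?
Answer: $312 + i \sqrt{13} \approx 312.0 + 3.6056 i$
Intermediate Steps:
$Y{\left(o \right)} = \sqrt{-3 + o}$ ($Y{\left(o \right)} = \sqrt{o - 3} = \sqrt{-3 + o}$)
$\left(Y{\left(-10 \right)} + 327\right) + j{\left(-13 \right)} = \left(\sqrt{-3 - 10} + 327\right) - 15 = \left(\sqrt{-13} + 327\right) - 15 = \left(i \sqrt{13} + 327\right) - 15 = \left(327 + i \sqrt{13}\right) - 15 = 312 + i \sqrt{13}$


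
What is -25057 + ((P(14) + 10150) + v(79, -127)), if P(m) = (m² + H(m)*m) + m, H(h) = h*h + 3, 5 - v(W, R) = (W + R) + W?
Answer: -11937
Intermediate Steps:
v(W, R) = 5 - R - 2*W (v(W, R) = 5 - ((W + R) + W) = 5 - ((R + W) + W) = 5 - (R + 2*W) = 5 + (-R - 2*W) = 5 - R - 2*W)
H(h) = 3 + h² (H(h) = h² + 3 = 3 + h²)
P(m) = m + m² + m*(3 + m²) (P(m) = (m² + (3 + m²)*m) + m = (m² + m*(3 + m²)) + m = m + m² + m*(3 + m²))
-25057 + ((P(14) + 10150) + v(79, -127)) = -25057 + ((14*(4 + 14 + 14²) + 10150) + (5 - 1*(-127) - 2*79)) = -25057 + ((14*(4 + 14 + 196) + 10150) + (5 + 127 - 158)) = -25057 + ((14*214 + 10150) - 26) = -25057 + ((2996 + 10150) - 26) = -25057 + (13146 - 26) = -25057 + 13120 = -11937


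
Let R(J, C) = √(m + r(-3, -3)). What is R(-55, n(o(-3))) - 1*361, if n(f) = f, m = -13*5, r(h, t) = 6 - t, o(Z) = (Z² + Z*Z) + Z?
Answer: -361 + 2*I*√14 ≈ -361.0 + 7.4833*I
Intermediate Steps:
o(Z) = Z + 2*Z² (o(Z) = (Z² + Z²) + Z = 2*Z² + Z = Z + 2*Z²)
m = -65
R(J, C) = 2*I*√14 (R(J, C) = √(-65 + (6 - 1*(-3))) = √(-65 + (6 + 3)) = √(-65 + 9) = √(-56) = 2*I*√14)
R(-55, n(o(-3))) - 1*361 = 2*I*√14 - 1*361 = 2*I*√14 - 361 = -361 + 2*I*√14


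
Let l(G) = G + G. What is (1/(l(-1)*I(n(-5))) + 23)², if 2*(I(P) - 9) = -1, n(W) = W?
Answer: 152100/289 ≈ 526.30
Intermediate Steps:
l(G) = 2*G
I(P) = 17/2 (I(P) = 9 + (½)*(-1) = 9 - ½ = 17/2)
(1/(l(-1)*I(n(-5))) + 23)² = (1/((2*(-1))*(17/2)) + 23)² = (1/(-2*17/2) + 23)² = (1/(-17) + 23)² = (-1/17 + 23)² = (390/17)² = 152100/289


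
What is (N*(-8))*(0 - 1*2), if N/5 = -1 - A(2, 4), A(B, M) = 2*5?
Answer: -880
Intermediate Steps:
A(B, M) = 10
N = -55 (N = 5*(-1 - 1*10) = 5*(-1 - 10) = 5*(-11) = -55)
(N*(-8))*(0 - 1*2) = (-55*(-8))*(0 - 1*2) = 440*(0 - 2) = 440*(-2) = -880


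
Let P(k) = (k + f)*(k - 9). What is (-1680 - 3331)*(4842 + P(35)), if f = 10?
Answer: -30126132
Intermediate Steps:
P(k) = (-9 + k)*(10 + k) (P(k) = (k + 10)*(k - 9) = (10 + k)*(-9 + k) = (-9 + k)*(10 + k))
(-1680 - 3331)*(4842 + P(35)) = (-1680 - 3331)*(4842 + (-90 + 35 + 35²)) = -5011*(4842 + (-90 + 35 + 1225)) = -5011*(4842 + 1170) = -5011*6012 = -30126132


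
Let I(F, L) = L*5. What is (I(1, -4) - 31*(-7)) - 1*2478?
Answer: -2281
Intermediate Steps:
I(F, L) = 5*L
(I(1, -4) - 31*(-7)) - 1*2478 = (5*(-4) - 31*(-7)) - 1*2478 = (-20 + 217) - 2478 = 197 - 2478 = -2281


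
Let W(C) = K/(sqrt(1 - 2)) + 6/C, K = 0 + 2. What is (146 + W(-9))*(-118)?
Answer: -51448/3 + 236*I ≈ -17149.0 + 236.0*I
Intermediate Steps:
K = 2
W(C) = -2*I + 6/C (W(C) = 2/(sqrt(1 - 2)) + 6/C = 2/(sqrt(-1)) + 6/C = 2/I + 6/C = 2*(-I) + 6/C = -2*I + 6/C)
(146 + W(-9))*(-118) = (146 + (-2*I + 6/(-9)))*(-118) = (146 + (-2*I + 6*(-1/9)))*(-118) = (146 + (-2*I - 2/3))*(-118) = (146 + (-2/3 - 2*I))*(-118) = (436/3 - 2*I)*(-118) = -51448/3 + 236*I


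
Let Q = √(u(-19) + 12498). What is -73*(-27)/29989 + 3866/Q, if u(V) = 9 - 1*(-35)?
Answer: 1971/29989 + 1933*√12542/6271 ≈ 34.586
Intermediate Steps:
u(V) = 44 (u(V) = 9 + 35 = 44)
Q = √12542 (Q = √(44 + 12498) = √12542 ≈ 111.99)
-73*(-27)/29989 + 3866/Q = -73*(-27)/29989 + 3866/(√12542) = 1971*(1/29989) + 3866*(√12542/12542) = 1971/29989 + 1933*√12542/6271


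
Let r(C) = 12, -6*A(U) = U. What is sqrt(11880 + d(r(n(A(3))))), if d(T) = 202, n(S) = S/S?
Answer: sqrt(12082) ≈ 109.92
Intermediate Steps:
A(U) = -U/6
n(S) = 1
sqrt(11880 + d(r(n(A(3))))) = sqrt(11880 + 202) = sqrt(12082)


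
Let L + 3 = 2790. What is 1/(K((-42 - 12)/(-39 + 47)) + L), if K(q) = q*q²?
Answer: 64/158685 ≈ 0.00040331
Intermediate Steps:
L = 2787 (L = -3 + 2790 = 2787)
K(q) = q³
1/(K((-42 - 12)/(-39 + 47)) + L) = 1/(((-42 - 12)/(-39 + 47))³ + 2787) = 1/((-54/8)³ + 2787) = 1/((-54*⅛)³ + 2787) = 1/((-27/4)³ + 2787) = 1/(-19683/64 + 2787) = 1/(158685/64) = 64/158685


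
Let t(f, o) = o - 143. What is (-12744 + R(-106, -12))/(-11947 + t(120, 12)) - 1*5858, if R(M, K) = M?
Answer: -35370037/6039 ≈ -5856.9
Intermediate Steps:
t(f, o) = -143 + o
(-12744 + R(-106, -12))/(-11947 + t(120, 12)) - 1*5858 = (-12744 - 106)/(-11947 + (-143 + 12)) - 1*5858 = -12850/(-11947 - 131) - 5858 = -12850/(-12078) - 5858 = -12850*(-1/12078) - 5858 = 6425/6039 - 5858 = -35370037/6039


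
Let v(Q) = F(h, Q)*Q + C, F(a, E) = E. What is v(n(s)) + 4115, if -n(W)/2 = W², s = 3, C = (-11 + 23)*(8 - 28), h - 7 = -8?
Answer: 4199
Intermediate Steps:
h = -1 (h = 7 - 8 = -1)
C = -240 (C = 12*(-20) = -240)
n(W) = -2*W²
v(Q) = -240 + Q² (v(Q) = Q*Q - 240 = Q² - 240 = -240 + Q²)
v(n(s)) + 4115 = (-240 + (-2*3²)²) + 4115 = (-240 + (-2*9)²) + 4115 = (-240 + (-18)²) + 4115 = (-240 + 324) + 4115 = 84 + 4115 = 4199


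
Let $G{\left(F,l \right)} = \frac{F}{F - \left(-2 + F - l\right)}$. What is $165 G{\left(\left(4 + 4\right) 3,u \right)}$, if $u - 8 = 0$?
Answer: $396$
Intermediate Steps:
$u = 8$ ($u = 8 + 0 = 8$)
$G{\left(F,l \right)} = \frac{F}{2 + l}$ ($G{\left(F,l \right)} = \frac{F}{F - \left(-2 + F - l\right)} = \frac{F}{F + \left(2 + l - F\right)} = \frac{F}{2 + l}$)
$165 G{\left(\left(4 + 4\right) 3,u \right)} = 165 \frac{\left(4 + 4\right) 3}{2 + 8} = 165 \frac{8 \cdot 3}{10} = 165 \cdot 24 \cdot \frac{1}{10} = 165 \cdot \frac{12}{5} = 396$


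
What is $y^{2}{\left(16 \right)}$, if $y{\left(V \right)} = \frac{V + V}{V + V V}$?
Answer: $\frac{4}{289} \approx 0.013841$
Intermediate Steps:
$y{\left(V \right)} = \frac{2 V}{V + V^{2}}$
$y^{2}{\left(16 \right)} = \left(\frac{2}{1 + 16}\right)^{2} = \left(\frac{2}{17}\right)^{2} = \frac{4}{289}$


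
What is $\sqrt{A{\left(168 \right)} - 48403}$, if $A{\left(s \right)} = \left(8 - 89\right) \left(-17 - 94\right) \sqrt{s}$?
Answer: $\sqrt{-48403 + 17982 \sqrt{42}} \approx 261.02$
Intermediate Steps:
$A{\left(s \right)} = 8991 \sqrt{s}$ ($A{\left(s \right)} = \left(-81\right) \left(-111\right) \sqrt{s} = 8991 \sqrt{s}$)
$\sqrt{A{\left(168 \right)} - 48403} = \sqrt{8991 \sqrt{168} - 48403} = \sqrt{8991 \cdot 2 \sqrt{42} - 48403} = \sqrt{17982 \sqrt{42} - 48403} = \sqrt{-48403 + 17982 \sqrt{42}}$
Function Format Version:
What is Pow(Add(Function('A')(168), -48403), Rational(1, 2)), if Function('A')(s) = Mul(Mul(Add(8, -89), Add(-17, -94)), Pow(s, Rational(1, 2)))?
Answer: Pow(Add(-48403, Mul(17982, Pow(42, Rational(1, 2)))), Rational(1, 2)) ≈ 261.02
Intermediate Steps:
Function('A')(s) = Mul(8991, Pow(s, Rational(1, 2))) (Function('A')(s) = Mul(Mul(-81, -111), Pow(s, Rational(1, 2))) = Mul(8991, Pow(s, Rational(1, 2))))
Pow(Add(Function('A')(168), -48403), Rational(1, 2)) = Pow(Add(Mul(8991, Pow(168, Rational(1, 2))), -48403), Rational(1, 2)) = Pow(Add(Mul(8991, Mul(2, Pow(42, Rational(1, 2)))), -48403), Rational(1, 2)) = Pow(Add(Mul(17982, Pow(42, Rational(1, 2))), -48403), Rational(1, 2)) = Pow(Add(-48403, Mul(17982, Pow(42, Rational(1, 2)))), Rational(1, 2))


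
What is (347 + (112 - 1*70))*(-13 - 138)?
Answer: -58739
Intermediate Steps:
(347 + (112 - 1*70))*(-13 - 138) = (347 + (112 - 70))*(-151) = (347 + 42)*(-151) = 389*(-151) = -58739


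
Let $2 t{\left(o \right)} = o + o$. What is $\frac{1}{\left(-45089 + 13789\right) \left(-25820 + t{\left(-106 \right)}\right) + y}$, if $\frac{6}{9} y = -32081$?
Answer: $\frac{2}{1622871357} \approx 1.2324 \cdot 10^{-9}$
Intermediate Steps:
$t{\left(o \right)} = o$ ($t{\left(o \right)} = \frac{o + o}{2} = \frac{2 o}{2} = o$)
$y = - \frac{96243}{2}$ ($y = \frac{3}{2} \left(-32081\right) = - \frac{96243}{2} \approx -48122.0$)
$\frac{1}{\left(-45089 + 13789\right) \left(-25820 + t{\left(-106 \right)}\right) + y} = \frac{1}{\left(-45089 + 13789\right) \left(-25820 - 106\right) - \frac{96243}{2}} = \frac{1}{\left(-31300\right) \left(-25926\right) - \frac{96243}{2}} = \frac{1}{811483800 - \frac{96243}{2}} = \frac{1}{\frac{1622871357}{2}} = \frac{2}{1622871357}$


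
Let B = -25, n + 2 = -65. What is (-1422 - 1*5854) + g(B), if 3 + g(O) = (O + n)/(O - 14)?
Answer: -283789/39 ≈ -7276.6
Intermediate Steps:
n = -67 (n = -2 - 65 = -67)
g(O) = -3 + (-67 + O)/(-14 + O) (g(O) = -3 + (O - 67)/(O - 14) = -3 + (-67 + O)/(-14 + O))
(-1422 - 1*5854) + g(B) = (-1422 - 1*5854) + (-25 - 2*(-25))/(-14 - 25) = (-1422 - 5854) + (-25 + 50)/(-39) = -7276 - 1/39*25 = -7276 - 25/39 = -283789/39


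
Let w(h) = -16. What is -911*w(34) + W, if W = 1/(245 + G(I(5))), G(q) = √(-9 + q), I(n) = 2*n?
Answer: 3585697/246 ≈ 14576.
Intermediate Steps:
W = 1/246 (W = 1/(245 + √(-9 + 2*5)) = 1/(245 + √(-9 + 10)) = 1/(245 + √1) = 1/(245 + 1) = 1/246 ≈ 0.0040650)
-911*w(34) + W = -911*(-16) + 1/246 = 14576 + 1/246 = 3585697/246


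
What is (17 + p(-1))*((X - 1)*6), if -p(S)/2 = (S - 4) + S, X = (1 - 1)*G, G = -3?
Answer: -174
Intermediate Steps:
X = 0 (X = (1 - 1)*(-3) = 0*(-3) = 0)
p(S) = 8 - 4*S (p(S) = -2*((S - 4) + S) = -2*((-4 + S) + S) = -2*(-4 + 2*S) = 8 - 4*S)
(17 + p(-1))*((X - 1)*6) = (17 + (8 - 4*(-1)))*((0 - 1)*6) = (17 + (8 + 4))*(-1*6) = (17 + 12)*(-6) = 29*(-6) = -174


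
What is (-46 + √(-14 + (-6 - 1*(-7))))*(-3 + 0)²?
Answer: -414 + 9*I*√13 ≈ -414.0 + 32.45*I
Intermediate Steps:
(-46 + √(-14 + (-6 - 1*(-7))))*(-3 + 0)² = (-46 + √(-14 + (-6 + 7)))*(-3)² = (-46 + √(-14 + 1))*9 = (-46 + √(-13))*9 = (-46 + I*√13)*9 = -414 + 9*I*√13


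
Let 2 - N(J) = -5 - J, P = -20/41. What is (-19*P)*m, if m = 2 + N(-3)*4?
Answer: 6840/41 ≈ 166.83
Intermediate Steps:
P = -20/41 (P = -20*1/41 = -20/41 ≈ -0.48780)
N(J) = 7 + J (N(J) = 2 - (-5 - J) = 2 + (5 + J) = 7 + J)
m = 18 (m = 2 + (7 - 3)*4 = 2 + 4*4 = 2 + 16 = 18)
(-19*P)*m = -19*(-20/41)*18 = (380/41)*18 = 6840/41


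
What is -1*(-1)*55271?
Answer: 55271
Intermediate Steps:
-1*(-1)*55271 = 1*55271 = 55271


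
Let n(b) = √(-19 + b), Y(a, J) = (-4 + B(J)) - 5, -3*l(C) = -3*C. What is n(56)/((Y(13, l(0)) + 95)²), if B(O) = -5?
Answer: √37/6561 ≈ 0.00092711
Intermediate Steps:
l(C) = C (l(C) = -(-1)*C = C)
Y(a, J) = -14 (Y(a, J) = (-4 - 5) - 5 = -9 - 5 = -14)
n(56)/((Y(13, l(0)) + 95)²) = √(-19 + 56)/((-14 + 95)²) = √37/(81²) = √37/6561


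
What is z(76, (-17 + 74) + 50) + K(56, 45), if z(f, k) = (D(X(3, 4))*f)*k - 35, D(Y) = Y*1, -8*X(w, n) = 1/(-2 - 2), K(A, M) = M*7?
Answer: 4273/8 ≈ 534.13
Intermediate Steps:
K(A, M) = 7*M
X(w, n) = 1/32 (X(w, n) = -1/(8*(-2 - 2)) = -1/8/(-4) = -1/8*(-1/4) = 1/32)
D(Y) = Y
z(f, k) = -35 + f*k/32 (z(f, k) = (f/32)*k - 35 = f*k/32 - 35 = -35 + f*k/32)
z(76, (-17 + 74) + 50) + K(56, 45) = (-35 + (1/32)*76*((-17 + 74) + 50)) + 7*45 = (-35 + (1/32)*76*(57 + 50)) + 315 = (-35 + (1/32)*76*107) + 315 = (-35 + 2033/8) + 315 = 1753/8 + 315 = 4273/8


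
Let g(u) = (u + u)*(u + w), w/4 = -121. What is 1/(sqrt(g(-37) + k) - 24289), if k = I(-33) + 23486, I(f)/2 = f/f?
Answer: -24289/589893479 - sqrt(62042)/589893479 ≈ -4.1597e-5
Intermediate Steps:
w = -484 (w = 4*(-121) = -484)
g(u) = 2*u*(-484 + u) (g(u) = (u + u)*(u - 484) = (2*u)*(-484 + u) = 2*u*(-484 + u))
I(f) = 2 (I(f) = 2*(f/f) = 2*1 = 2)
k = 23488 (k = 2 + 23486 = 23488)
1/(sqrt(g(-37) + k) - 24289) = 1/(sqrt(2*(-37)*(-484 - 37) + 23488) - 24289) = 1/(sqrt(2*(-37)*(-521) + 23488) - 24289) = 1/(sqrt(38554 + 23488) - 24289) = 1/(sqrt(62042) - 24289) = 1/(-24289 + sqrt(62042))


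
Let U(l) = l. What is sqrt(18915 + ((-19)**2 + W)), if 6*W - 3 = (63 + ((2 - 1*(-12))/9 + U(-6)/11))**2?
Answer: sqrt(1760597142)/297 ≈ 141.28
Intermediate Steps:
W = 20093486/29403 (W = 1/2 + (63 + ((2 - 1*(-12))/9 - 6/11))**2/6 = 1/2 + (63 + ((2 + 12)*(1/9) - 6*1/11))**2/6 = 1/2 + (63 + (14*(1/9) - 6/11))**2/6 = 1/2 + (63 + (14/9 - 6/11))**2/6 = 1/2 + (63 + 100/99)**2/6 = 1/2 + (6337/99)**2/6 = 1/2 + (1/6)*(40157569/9801) = 1/2 + 40157569/58806 = 20093486/29403 ≈ 683.38)
sqrt(18915 + ((-19)**2 + W)) = sqrt(18915 + ((-19)**2 + 20093486/29403)) = sqrt(18915 + (361 + 20093486/29403)) = sqrt(18915 + 30707969/29403) = sqrt(586865714/29403) = sqrt(1760597142)/297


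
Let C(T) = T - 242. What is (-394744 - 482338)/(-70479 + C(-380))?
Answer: 877082/71101 ≈ 12.336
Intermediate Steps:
C(T) = -242 + T
(-394744 - 482338)/(-70479 + C(-380)) = (-394744 - 482338)/(-70479 + (-242 - 380)) = -877082/(-70479 - 622) = -877082/(-71101) = -877082*(-1/71101) = 877082/71101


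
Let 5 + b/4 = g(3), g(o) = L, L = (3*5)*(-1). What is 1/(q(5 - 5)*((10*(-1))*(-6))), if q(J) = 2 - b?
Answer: 1/4920 ≈ 0.00020325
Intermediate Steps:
L = -15 (L = 15*(-1) = -15)
g(o) = -15
b = -80 (b = -20 + 4*(-15) = -20 - 60 = -80)
q(J) = 82 (q(J) = 2 - 1*(-80) = 2 + 80 = 82)
1/(q(5 - 5)*((10*(-1))*(-6))) = 1/(82*((10*(-1))*(-6))) = 1/(82*(-10*(-6))) = 1/(82*60) = 1/4920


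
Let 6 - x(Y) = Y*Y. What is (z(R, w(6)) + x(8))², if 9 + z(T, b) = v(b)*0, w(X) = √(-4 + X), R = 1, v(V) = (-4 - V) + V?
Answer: 4489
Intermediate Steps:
x(Y) = 6 - Y² (x(Y) = 6 - Y*Y = 6 - Y²)
v(V) = -4
z(T, b) = -9 (z(T, b) = -9 - 4*0 = -9 + 0 = -9)
(z(R, w(6)) + x(8))² = (-9 + (6 - 1*8²))² = (-9 + (6 - 1*64))² = (-9 + (6 - 64))² = (-9 - 58)² = (-67)² = 4489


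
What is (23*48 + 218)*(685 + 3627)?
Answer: 5700464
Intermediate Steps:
(23*48 + 218)*(685 + 3627) = (1104 + 218)*4312 = 1322*4312 = 5700464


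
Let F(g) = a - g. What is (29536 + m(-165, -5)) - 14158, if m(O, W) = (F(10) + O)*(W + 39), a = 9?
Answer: 9734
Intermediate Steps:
F(g) = 9 - g
m(O, W) = (-1 + O)*(39 + W) (m(O, W) = ((9 - 1*10) + O)*(W + 39) = ((9 - 10) + O)*(39 + W) = (-1 + O)*(39 + W))
(29536 + m(-165, -5)) - 14158 = (29536 + (-39 - 1*(-5) + 39*(-165) - 165*(-5))) - 14158 = (29536 + (-39 + 5 - 6435 + 825)) - 14158 = (29536 - 5644) - 14158 = 23892 - 14158 = 9734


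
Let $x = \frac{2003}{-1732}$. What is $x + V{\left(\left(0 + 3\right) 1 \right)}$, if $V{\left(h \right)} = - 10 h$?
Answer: $- \frac{53963}{1732} \approx -31.156$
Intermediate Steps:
$x = - \frac{2003}{1732}$ ($x = 2003 \left(- \frac{1}{1732}\right) = - \frac{2003}{1732} \approx -1.1565$)
$x + V{\left(\left(0 + 3\right) 1 \right)} = - \frac{2003}{1732} - 10 \left(0 + 3\right) 1 = - \frac{2003}{1732} - 10 \cdot 3 \cdot 1 = - \frac{2003}{1732} - 30 = - \frac{53963}{1732}$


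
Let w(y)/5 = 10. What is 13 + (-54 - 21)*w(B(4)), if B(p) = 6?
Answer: -3737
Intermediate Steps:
w(y) = 50 (w(y) = 5*10 = 50)
13 + (-54 - 21)*w(B(4)) = 13 + (-54 - 21)*50 = 13 - 75*50 = 13 - 3750 = -3737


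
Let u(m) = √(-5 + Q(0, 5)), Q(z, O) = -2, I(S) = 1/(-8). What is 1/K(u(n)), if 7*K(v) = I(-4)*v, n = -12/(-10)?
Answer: 8*I*√7 ≈ 21.166*I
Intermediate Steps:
n = 6/5 (n = -12*(-⅒) = 6/5 ≈ 1.2000)
I(S) = -⅛
u(m) = I*√7 (u(m) = √(-5 - 2) = √(-7) = I*√7)
K(v) = -v/56 (K(v) = (-v/8)/7 = -v/56)
1/K(u(n)) = 1/(-I*√7/56) = 8*I*√7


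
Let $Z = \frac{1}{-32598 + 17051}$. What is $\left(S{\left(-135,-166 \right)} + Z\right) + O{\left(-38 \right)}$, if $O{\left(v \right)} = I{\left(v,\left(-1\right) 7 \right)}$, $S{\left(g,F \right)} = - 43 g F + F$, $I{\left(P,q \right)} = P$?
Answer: $- \frac{14984727199}{15547} \approx -9.6383 \cdot 10^{5}$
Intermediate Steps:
$S{\left(g,F \right)} = F - 43 F g$ ($S{\left(g,F \right)} = - 43 F g + F = F - 43 F g$)
$O{\left(v \right)} = v$
$Z = - \frac{1}{15547}$ ($Z = \frac{1}{-15547} = - \frac{1}{15547} \approx -6.4321 \cdot 10^{-5}$)
$\left(S{\left(-135,-166 \right)} + Z\right) + O{\left(-38 \right)} = \left(- 166 \left(1 - -5805\right) - \frac{1}{15547}\right) - 38 = \left(- 166 \left(1 + 5805\right) - \frac{1}{15547}\right) - 38 = \left(\left(-166\right) 5806 - \frac{1}{15547}\right) - 38 = \left(-963796 - \frac{1}{15547}\right) - 38 = - \frac{14984136413}{15547} - 38 = - \frac{14984727199}{15547}$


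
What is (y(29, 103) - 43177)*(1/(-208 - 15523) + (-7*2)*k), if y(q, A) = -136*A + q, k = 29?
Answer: 365043197772/15731 ≈ 2.3205e+7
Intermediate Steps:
y(q, A) = q - 136*A
(y(29, 103) - 43177)*(1/(-208 - 15523) + (-7*2)*k) = ((29 - 136*103) - 43177)*(1/(-208 - 15523) - 7*2*29) = ((29 - 14008) - 43177)*(1/(-15731) - 14*29) = (-13979 - 43177)*(-1/15731 - 406) = -57156*(-6386787/15731) = 365043197772/15731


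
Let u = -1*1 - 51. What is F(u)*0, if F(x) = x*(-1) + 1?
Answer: 0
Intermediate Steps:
u = -52 (u = -1 - 51 = -52)
F(x) = 1 - x (F(x) = -x + 1 = 1 - x)
F(u)*0 = (1 - 1*(-52))*0 = (1 + 52)*0 = 53*0 = 0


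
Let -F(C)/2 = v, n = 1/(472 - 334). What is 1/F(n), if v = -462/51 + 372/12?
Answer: -17/746 ≈ -0.022788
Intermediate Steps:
n = 1/138 ≈ 0.0072464
v = 373/17 (v = -462*1/51 + 372*(1/12) = -154/17 + 31 = 373/17 ≈ 21.941)
F(C) = -746/17 (F(C) = -2*373/17 = -746/17)
1/F(n) = 1/(-746/17) = -17/746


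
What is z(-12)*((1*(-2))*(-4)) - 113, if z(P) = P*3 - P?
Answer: -305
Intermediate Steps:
z(P) = 2*P (z(P) = 3*P - P = 2*P)
z(-12)*((1*(-2))*(-4)) - 113 = (2*(-12))*((1*(-2))*(-4)) - 113 = -(-48)*(-4) - 113 = -24*8 - 113 = -192 - 113 = -305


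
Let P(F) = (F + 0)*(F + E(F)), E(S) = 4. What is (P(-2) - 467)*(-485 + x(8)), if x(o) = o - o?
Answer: 228435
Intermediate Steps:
x(o) = 0
P(F) = F*(4 + F) (P(F) = (F + 0)*(F + 4) = F*(4 + F))
(P(-2) - 467)*(-485 + x(8)) = (-2*(4 - 2) - 467)*(-485 + 0) = (-2*2 - 467)*(-485) = (-4 - 467)*(-485) = -471*(-485) = 228435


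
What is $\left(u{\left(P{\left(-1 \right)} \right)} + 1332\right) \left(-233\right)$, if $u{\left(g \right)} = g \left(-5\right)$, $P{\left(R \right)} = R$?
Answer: $-311521$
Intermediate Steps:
$u{\left(g \right)} = - 5 g$
$\left(u{\left(P{\left(-1 \right)} \right)} + 1332\right) \left(-233\right) = \left(\left(-5\right) \left(-1\right) + 1332\right) \left(-233\right) = \left(5 + 1332\right) \left(-233\right) = 1337 \left(-233\right) = -311521$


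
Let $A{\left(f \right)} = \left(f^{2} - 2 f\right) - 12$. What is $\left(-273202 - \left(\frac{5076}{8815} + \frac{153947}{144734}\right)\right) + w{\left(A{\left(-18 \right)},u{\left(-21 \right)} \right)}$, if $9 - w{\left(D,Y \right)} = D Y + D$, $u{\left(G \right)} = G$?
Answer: $- \frac{339670196011519}{1275830210} \approx -2.6623 \cdot 10^{5}$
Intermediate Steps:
$A{\left(f \right)} = -12 + f^{2} - 2 f$
$w{\left(D,Y \right)} = 9 - D - D Y$ ($w{\left(D,Y \right)} = 9 - \left(D Y + D\right) = 9 - \left(D + D Y\right) = 9 - D - D Y$)
$\left(-273202 - \left(\frac{5076}{8815} + \frac{153947}{144734}\right)\right) + w{\left(A{\left(-18 \right)},u{\left(-21 \right)} \right)} = \left(-273202 - \left(\frac{5076}{8815} + \frac{153947}{144734}\right)\right) - \left(303 + 36 + \left(-12 + \left(-18\right)^{2} - -36\right) \left(-21\right)\right) = \left(-273202 - \frac{2091712589}{1275830210}\right) - \left(339 + \left(-12 + 324 + 36\right) \left(-21\right)\right) = \left(-273202 - \frac{2091712589}{1275830210}\right) - \left(339 - 7308\right) = \left(-273202 - \frac{2091712589}{1275830210}\right) + \left(9 - 348 + 7308\right) = - \frac{348561456745009}{1275830210} + 6969 = - \frac{339670196011519}{1275830210}$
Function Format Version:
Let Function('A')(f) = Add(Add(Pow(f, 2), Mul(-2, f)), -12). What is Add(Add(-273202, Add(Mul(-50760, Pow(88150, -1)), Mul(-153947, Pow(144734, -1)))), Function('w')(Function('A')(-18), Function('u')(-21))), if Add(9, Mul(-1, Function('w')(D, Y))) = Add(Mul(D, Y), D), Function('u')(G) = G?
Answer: Rational(-339670196011519, 1275830210) ≈ -2.6623e+5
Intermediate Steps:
Function('A')(f) = Add(-12, Pow(f, 2), Mul(-2, f))
Function('w')(D, Y) = Add(9, Mul(-1, D), Mul(-1, D, Y)) (Function('w')(D, Y) = Add(9, Mul(-1, Add(Mul(D, Y), D))) = Add(9, Mul(-1, Add(D, Mul(D, Y)))) = Add(9, Add(Mul(-1, D), Mul(-1, D, Y))) = Add(9, Mul(-1, D), Mul(-1, D, Y)))
Add(Add(-273202, Add(Mul(-50760, Pow(88150, -1)), Mul(-153947, Pow(144734, -1)))), Function('w')(Function('A')(-18), Function('u')(-21))) = Add(Add(-273202, Add(Mul(-50760, Pow(88150, -1)), Mul(-153947, Pow(144734, -1)))), Add(9, Mul(-1, Add(-12, Pow(-18, 2), Mul(-2, -18))), Mul(-1, Add(-12, Pow(-18, 2), Mul(-2, -18)), -21))) = Add(Add(-273202, Add(Mul(-50760, Rational(1, 88150)), Mul(-153947, Rational(1, 144734)))), Add(9, Mul(-1, Add(-12, 324, 36)), Mul(-1, Add(-12, 324, 36), -21))) = Add(Add(-273202, Add(Rational(-5076, 8815), Rational(-153947, 144734))), Add(9, Mul(-1, 348), Mul(-1, 348, -21))) = Add(Add(-273202, Rational(-2091712589, 1275830210)), Add(9, -348, 7308)) = Add(Rational(-348561456745009, 1275830210), 6969) = Rational(-339670196011519, 1275830210)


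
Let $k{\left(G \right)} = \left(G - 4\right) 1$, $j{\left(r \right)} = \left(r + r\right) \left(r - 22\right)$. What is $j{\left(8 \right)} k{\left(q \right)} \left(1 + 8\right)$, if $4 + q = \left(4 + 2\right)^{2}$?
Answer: $-56448$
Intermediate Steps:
$j{\left(r \right)} = 2 r \left(-22 + r\right)$
$q = 32$ ($q = -4 + \left(4 + 2\right)^{2} = -4 + 6^{2} = -4 + 36 = 32$)
$k{\left(G \right)} = -4 + G$ ($k{\left(G \right)} = \left(-4 + G\right) 1 = -4 + G$)
$j{\left(8 \right)} k{\left(q \right)} \left(1 + 8\right) = 2 \cdot 8 \left(-22 + 8\right) \left(-4 + 32\right) \left(1 + 8\right) = 2 \cdot 8 \left(-14\right) 28 \cdot 9 = \left(-224\right) 252 = -56448$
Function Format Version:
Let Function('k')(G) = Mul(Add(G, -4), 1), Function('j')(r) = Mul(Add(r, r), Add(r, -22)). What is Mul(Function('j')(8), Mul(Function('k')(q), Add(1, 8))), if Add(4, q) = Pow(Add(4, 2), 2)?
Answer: -56448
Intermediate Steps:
Function('j')(r) = Mul(2, r, Add(-22, r)) (Function('j')(r) = Mul(Mul(2, r), Add(-22, r)) = Mul(2, r, Add(-22, r)))
q = 32 (q = Add(-4, Pow(Add(4, 2), 2)) = Add(-4, Pow(6, 2)) = Add(-4, 36) = 32)
Function('k')(G) = Add(-4, G) (Function('k')(G) = Mul(Add(-4, G), 1) = Add(-4, G))
Mul(Function('j')(8), Mul(Function('k')(q), Add(1, 8))) = Mul(Mul(2, 8, Add(-22, 8)), Mul(Add(-4, 32), Add(1, 8))) = Mul(Mul(2, 8, -14), Mul(28, 9)) = Mul(-224, 252) = -56448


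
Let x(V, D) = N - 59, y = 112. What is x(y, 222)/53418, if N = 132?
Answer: 73/53418 ≈ 0.0013666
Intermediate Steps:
x(V, D) = 73 (x(V, D) = 132 - 59 = 73)
x(y, 222)/53418 = 73/53418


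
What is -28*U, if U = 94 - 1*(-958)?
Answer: -29456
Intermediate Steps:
U = 1052 (U = 94 + 958 = 1052)
-28*U = -28*1052 = -29456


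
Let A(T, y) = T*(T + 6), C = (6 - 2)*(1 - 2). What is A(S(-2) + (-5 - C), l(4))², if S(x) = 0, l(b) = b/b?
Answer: 25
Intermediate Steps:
l(b) = 1
C = -4 (C = 4*(-1) = -4)
A(T, y) = T*(6 + T)
A(S(-2) + (-5 - C), l(4))² = ((0 + (-5 - 1*(-4)))*(6 + (0 + (-5 - 1*(-4)))))² = ((0 + (-5 + 4))*(6 + (0 + (-5 + 4))))² = ((0 - 1)*(6 + (0 - 1)))² = (-(6 - 1))² = (-1*5)² = (-5)² = 25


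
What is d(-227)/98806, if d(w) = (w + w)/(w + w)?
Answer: 1/98806 ≈ 1.0121e-5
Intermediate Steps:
d(w) = 1 (d(w) = (2*w)/((2*w)) = (2*w)*(1/(2*w)) = 1)
d(-227)/98806 = 1/98806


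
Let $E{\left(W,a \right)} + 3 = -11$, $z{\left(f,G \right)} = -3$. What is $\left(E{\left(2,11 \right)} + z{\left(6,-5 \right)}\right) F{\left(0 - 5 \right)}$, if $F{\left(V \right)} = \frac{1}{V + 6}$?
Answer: $-17$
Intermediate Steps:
$E{\left(W,a \right)} = -14$ ($E{\left(W,a \right)} = -3 - 11 = -14$)
$F{\left(V \right)} = \frac{1}{6 + V}$
$\left(E{\left(2,11 \right)} + z{\left(6,-5 \right)}\right) F{\left(0 - 5 \right)} = \frac{-14 - 3}{6 + \left(0 - 5\right)} = - \frac{17}{6 + \left(0 - 5\right)} = - \frac{17}{6 - 5} = - \frac{17}{1} = \left(-17\right) 1 = -17$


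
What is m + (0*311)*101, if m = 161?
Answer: 161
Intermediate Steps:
m + (0*311)*101 = 161 + (0*311)*101 = 161 + 0*101 = 161 + 0 = 161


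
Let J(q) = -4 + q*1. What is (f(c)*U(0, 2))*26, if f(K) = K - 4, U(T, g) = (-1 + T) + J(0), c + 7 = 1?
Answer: 1300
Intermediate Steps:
J(q) = -4 + q
c = -6 (c = -7 + 1 = -6)
U(T, g) = -5 + T (U(T, g) = (-1 + T) + (-4 + 0) = (-1 + T) - 4 = -5 + T)
f(K) = -4 + K
(f(c)*U(0, 2))*26 = ((-4 - 6)*(-5 + 0))*26 = -10*(-5)*26 = 50*26 = 1300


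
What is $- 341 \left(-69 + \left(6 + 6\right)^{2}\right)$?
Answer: $-25575$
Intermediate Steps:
$- 341 \left(-69 + \left(6 + 6\right)^{2}\right) = - 341 \left(-69 + 12^{2}\right) = - 341 \left(-69 + 144\right) = \left(-341\right) 75 = -25575$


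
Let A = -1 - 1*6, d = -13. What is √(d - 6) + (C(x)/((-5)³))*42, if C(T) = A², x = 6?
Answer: -2058/125 + I*√19 ≈ -16.464 + 4.3589*I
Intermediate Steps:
A = -7 (A = -1 - 6 = -7)
C(T) = 49 (C(T) = (-7)² = 49)
√(d - 6) + (C(x)/((-5)³))*42 = √(-13 - 6) + (49/((-5)³))*42 = √(-19) + (49/(-125))*42 = I*√19 + (49*(-1/125))*42 = I*√19 - 49/125*42 = I*√19 - 2058/125 = -2058/125 + I*√19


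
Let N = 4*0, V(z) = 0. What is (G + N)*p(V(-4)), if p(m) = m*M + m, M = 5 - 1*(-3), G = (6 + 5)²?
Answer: 0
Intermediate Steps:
G = 121 (G = 11² = 121)
M = 8 (M = 5 + 3 = 8)
p(m) = 9*m (p(m) = m*8 + m = 8*m + m = 9*m)
N = 0
(G + N)*p(V(-4)) = (121 + 0)*(9*0) = 121*0 = 0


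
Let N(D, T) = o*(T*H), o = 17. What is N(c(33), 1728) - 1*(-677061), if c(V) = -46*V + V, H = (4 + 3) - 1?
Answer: 853317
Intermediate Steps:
H = 6 (H = 7 - 1 = 6)
c(V) = -45*V
N(D, T) = 102*T (N(D, T) = 17*(T*6) = 17*(6*T) = 102*T)
N(c(33), 1728) - 1*(-677061) = 102*1728 - 1*(-677061) = 176256 + 677061 = 853317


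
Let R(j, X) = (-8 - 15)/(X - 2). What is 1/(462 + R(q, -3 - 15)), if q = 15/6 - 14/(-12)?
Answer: 20/9263 ≈ 0.0021591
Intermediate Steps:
q = 11/3 (q = 15*(⅙) - 14*(-1/12) = 5/2 + 7/6 = 11/3 ≈ 3.6667)
R(j, X) = -23/(-2 + X)
1/(462 + R(q, -3 - 15)) = 1/(462 - 23/(-2 + (-3 - 15))) = 1/(462 - 23/(-2 - 18)) = 1/(462 - 23/(-20)) = 1/(462 - 23*(-1/20)) = 1/(462 + 23/20) = 1/(9263/20) = 20/9263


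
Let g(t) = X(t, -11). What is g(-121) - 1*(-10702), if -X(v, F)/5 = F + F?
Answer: 10812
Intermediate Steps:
X(v, F) = -10*F (X(v, F) = -5*(F + F) = -10*F)
g(t) = 110 (g(t) = -10*(-11) = 110)
g(-121) - 1*(-10702) = 110 - 1*(-10702) = 110 + 10702 = 10812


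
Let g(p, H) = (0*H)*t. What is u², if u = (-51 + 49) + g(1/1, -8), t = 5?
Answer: 4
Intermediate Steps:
g(p, H) = 0 (g(p, H) = (0*H)*5 = 0*5 = 0)
u = -2 (u = (-51 + 49) + 0 = -2 + 0 = -2)
u² = (-2)² = 4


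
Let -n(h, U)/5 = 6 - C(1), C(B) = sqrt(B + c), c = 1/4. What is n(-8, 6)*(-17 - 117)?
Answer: 4020 - 335*sqrt(5) ≈ 3270.9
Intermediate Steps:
c = 1/4 ≈ 0.25000
C(B) = sqrt(1/4 + B) (C(B) = sqrt(B + 1/4) = sqrt(1/4 + B))
n(h, U) = -30 + 5*sqrt(5)/2 (n(h, U) = -5*(6 - sqrt(1 + 4*1)/2) = -5*(6 - sqrt(1 + 4)/2) = -5*(6 - sqrt(5)/2) = -30 + 5*sqrt(5)/2)
n(-8, 6)*(-17 - 117) = (-30 + 5*sqrt(5)/2)*(-17 - 117) = (-30 + 5*sqrt(5)/2)*(-134) = 4020 - 335*sqrt(5)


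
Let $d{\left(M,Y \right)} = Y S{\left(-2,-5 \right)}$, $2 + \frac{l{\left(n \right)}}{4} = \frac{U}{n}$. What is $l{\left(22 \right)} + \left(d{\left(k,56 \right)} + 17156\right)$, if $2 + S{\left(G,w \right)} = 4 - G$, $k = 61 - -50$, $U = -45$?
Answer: $\frac{191002}{11} \approx 17364.0$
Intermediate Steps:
$l{\left(n \right)} = -8 - \frac{180}{n}$ ($l{\left(n \right)} = -8 + 4 \left(- \frac{45}{n}\right) = -8 - \frac{180}{n}$)
$k = 111$ ($k = 61 + 50 = 111$)
$S{\left(G,w \right)} = 2 - G$ ($S{\left(G,w \right)} = -2 - \left(-4 + G\right) = 2 - G$)
$d{\left(M,Y \right)} = 4 Y$ ($d{\left(M,Y \right)} = Y \left(2 - -2\right) = Y \left(2 + 2\right) = Y 4 = 4 Y$)
$l{\left(22 \right)} + \left(d{\left(k,56 \right)} + 17156\right) = \left(-8 - \frac{180}{22}\right) + \left(4 \cdot 56 + 17156\right) = \left(-8 - \frac{90}{11}\right) + \left(224 + 17156\right) = \left(-8 - \frac{90}{11}\right) + 17380 = - \frac{178}{11} + 17380 = \frac{191002}{11}$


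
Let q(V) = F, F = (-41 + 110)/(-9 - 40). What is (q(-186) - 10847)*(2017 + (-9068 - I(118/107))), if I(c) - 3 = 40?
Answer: 3770971768/49 ≈ 7.6959e+7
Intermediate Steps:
F = -69/49 (F = 69/(-49) = 69*(-1/49) = -69/49 ≈ -1.4082)
I(c) = 43 (I(c) = 3 + 40 = 43)
q(V) = -69/49
(q(-186) - 10847)*(2017 + (-9068 - I(118/107))) = (-69/49 - 10847)*(2017 + (-9068 - 1*43)) = -531572*(2017 + (-9068 - 43))/49 = -531572*(2017 - 9111)/49 = -531572/49*(-7094) = 3770971768/49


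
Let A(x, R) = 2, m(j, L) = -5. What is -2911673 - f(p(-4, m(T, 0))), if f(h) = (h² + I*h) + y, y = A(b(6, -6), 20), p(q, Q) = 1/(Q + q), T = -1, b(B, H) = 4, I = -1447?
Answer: -235858699/81 ≈ -2.9118e+6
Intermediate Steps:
y = 2
f(h) = 2 + h² - 1447*h (f(h) = (h² - 1447*h) + 2 = 2 + h² - 1447*h)
-2911673 - f(p(-4, m(T, 0))) = -2911673 - (2 + (1/(-5 - 4))² - 1447/(-5 - 4)) = -2911673 - (2 + (1/(-9))² - 1447/(-9)) = -2911673 - (2 + (-⅑)² - 1447*(-⅑)) = -2911673 - (2 + 1/81 + 1447/9) = -2911673 - 1*13186/81 = -2911673 - 13186/81 = -235858699/81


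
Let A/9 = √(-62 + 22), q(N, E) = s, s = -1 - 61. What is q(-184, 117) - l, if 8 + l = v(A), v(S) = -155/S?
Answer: -54 - 31*I*√10/36 ≈ -54.0 - 2.7231*I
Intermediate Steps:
s = -62
q(N, E) = -62
A = 18*I*√10 (A = 9*√(-62 + 22) = 9*√(-40) = 9*(2*I*√10) = 18*I*√10 ≈ 56.921*I)
l = -8 + 31*I*√10/36 (l = -8 - 155*(-I*√10/180) = -8 - (-31)*I*√10/36 = -8 + 31*I*√10/36 ≈ -8.0 + 2.7231*I)
q(-184, 117) - l = -62 - (-8 + 31*I*√10/36) = -62 + (8 - 31*I*√10/36) = -54 - 31*I*√10/36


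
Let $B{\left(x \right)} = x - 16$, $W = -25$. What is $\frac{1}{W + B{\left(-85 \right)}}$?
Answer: $- \frac{1}{126} \approx -0.0079365$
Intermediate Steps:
$B{\left(x \right)} = -16 + x$
$\frac{1}{W + B{\left(-85 \right)}} = \frac{1}{-25 - 101} = \frac{1}{-126} = - \frac{1}{126}$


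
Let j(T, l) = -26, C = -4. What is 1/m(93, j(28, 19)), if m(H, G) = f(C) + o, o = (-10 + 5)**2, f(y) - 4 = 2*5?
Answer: 1/39 ≈ 0.025641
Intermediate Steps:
f(y) = 14 (f(y) = 4 + 2*5 = 4 + 10 = 14)
o = 25 (o = (-5)**2 = 25)
m(H, G) = 39 (m(H, G) = 14 + 25 = 39)
1/m(93, j(28, 19)) = 1/39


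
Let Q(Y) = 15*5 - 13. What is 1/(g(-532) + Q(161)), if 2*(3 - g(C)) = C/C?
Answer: 2/129 ≈ 0.015504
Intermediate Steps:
Q(Y) = 62 (Q(Y) = 75 - 13 = 62)
g(C) = 5/2 (g(C) = 3 - C/(2*C) = 3 - ½*1 = 3 - ½ = 5/2)
1/(g(-532) + Q(161)) = 1/(5/2 + 62) = 1/(129/2) = 2/129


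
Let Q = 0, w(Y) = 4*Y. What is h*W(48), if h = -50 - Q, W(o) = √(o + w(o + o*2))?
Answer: -200*√39 ≈ -1249.0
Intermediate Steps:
W(o) = √13*√o (W(o) = √(o + 4*(o + o*2)) = √(o + 4*(o + 2*o)) = √(o + 4*(3*o)) = √(o + 12*o) = √(13*o) = √13*√o)
h = -50 (h = -50 - 1*0 = -50 + 0 = -50)
h*W(48) = -50*√13*√48 = -50*√13*4*√3 = -200*√39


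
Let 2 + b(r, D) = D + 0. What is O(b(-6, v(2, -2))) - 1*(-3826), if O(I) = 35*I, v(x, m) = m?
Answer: 3686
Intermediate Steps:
b(r, D) = -2 + D (b(r, D) = -2 + (D + 0) = -2 + D)
O(b(-6, v(2, -2))) - 1*(-3826) = 35*(-2 - 2) - 1*(-3826) = 35*(-4) + 3826 = -140 + 3826 = 3686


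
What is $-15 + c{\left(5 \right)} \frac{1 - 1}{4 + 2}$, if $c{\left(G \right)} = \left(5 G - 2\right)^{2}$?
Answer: $-15$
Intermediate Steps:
$c{\left(G \right)} = \left(-2 + 5 G\right)^{2}$
$-15 + c{\left(5 \right)} \frac{1 - 1}{4 + 2} = -15 + \left(-2 + 5 \cdot 5\right)^{2} \frac{1 - 1}{4 + 2} = -15 + \left(-2 + 25\right)^{2} \cdot \frac{0}{6} = -15 + 23^{2} \cdot 0 \cdot \frac{1}{6} = -15 + 529 \cdot 0 = -15 + 0 = -15$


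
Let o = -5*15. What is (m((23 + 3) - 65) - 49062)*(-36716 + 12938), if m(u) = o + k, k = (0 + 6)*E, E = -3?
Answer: 1168807590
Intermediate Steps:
o = -75 (o = -1*75 = -75)
k = -18 (k = (0 + 6)*(-3) = 6*(-3) = -18)
m(u) = -93 (m(u) = -75 - 18 = -93)
(m((23 + 3) - 65) - 49062)*(-36716 + 12938) = (-93 - 49062)*(-36716 + 12938) = -49155*(-23778) = 1168807590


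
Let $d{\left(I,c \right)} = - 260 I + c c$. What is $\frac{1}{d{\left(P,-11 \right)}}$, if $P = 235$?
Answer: $- \frac{1}{60979} \approx -1.6399 \cdot 10^{-5}$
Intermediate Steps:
$d{\left(I,c \right)} = c^{2} - 260 I$ ($d{\left(I,c \right)} = - 260 I + c^{2} = c^{2} - 260 I$)
$\frac{1}{d{\left(P,-11 \right)}} = \frac{1}{\left(-11\right)^{2} - 61100} = \frac{1}{121 - 61100} = \frac{1}{-60979} = - \frac{1}{60979}$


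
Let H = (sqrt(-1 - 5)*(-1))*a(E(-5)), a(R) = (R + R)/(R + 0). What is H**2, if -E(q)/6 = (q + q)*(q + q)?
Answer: -24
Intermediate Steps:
E(q) = -24*q**2 (E(q) = -6*(q + q)*(q + q) = -6*2*q*2*q = -24*q**2)
a(R) = 2 (a(R) = (2*R)/R = 2)
H = -2*I*sqrt(6) (H = (sqrt(-1 - 5)*(-1))*2 = (sqrt(-6)*(-1))*2 = ((I*sqrt(6))*(-1))*2 = -I*sqrt(6)*2 = -2*I*sqrt(6) ≈ -4.899*I)
H**2 = (-2*I*sqrt(6))**2 = -24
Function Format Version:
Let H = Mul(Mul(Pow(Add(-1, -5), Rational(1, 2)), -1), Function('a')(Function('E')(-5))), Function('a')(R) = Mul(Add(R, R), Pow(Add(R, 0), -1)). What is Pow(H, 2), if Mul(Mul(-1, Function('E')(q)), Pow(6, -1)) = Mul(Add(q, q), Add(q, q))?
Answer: -24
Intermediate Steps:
Function('E')(q) = Mul(-24, Pow(q, 2)) (Function('E')(q) = Mul(-6, Mul(Add(q, q), Add(q, q))) = Mul(-6, Mul(Mul(2, q), Mul(2, q))) = Mul(-6, Mul(4, Pow(q, 2))) = Mul(-24, Pow(q, 2)))
Function('a')(R) = 2 (Function('a')(R) = Mul(Mul(2, R), Pow(R, -1)) = 2)
H = Mul(-2, I, Pow(6, Rational(1, 2))) (H = Mul(Mul(Pow(Add(-1, -5), Rational(1, 2)), -1), 2) = Mul(Mul(Pow(-6, Rational(1, 2)), -1), 2) = Mul(Mul(Mul(I, Pow(6, Rational(1, 2))), -1), 2) = Mul(Mul(-1, I, Pow(6, Rational(1, 2))), 2) = Mul(-2, I, Pow(6, Rational(1, 2))) ≈ Mul(-4.8990, I))
Pow(H, 2) = Pow(Mul(-2, I, Pow(6, Rational(1, 2))), 2) = -24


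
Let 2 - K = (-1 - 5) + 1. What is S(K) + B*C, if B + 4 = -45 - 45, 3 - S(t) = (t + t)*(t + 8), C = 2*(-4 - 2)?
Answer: 921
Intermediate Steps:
C = -12 (C = 2*(-6) = -12)
K = 7 (K = 2 - ((-1 - 5) + 1) = 2 - (-6 + 1) = 2 - 1*(-5) = 2 + 5 = 7)
S(t) = 3 - 2*t*(8 + t) (S(t) = 3 - (t + t)*(t + 8) = 3 - 2*t*(8 + t))
B = -94 (B = -4 + (-45 - 45) = -4 - 90 = -94)
S(K) + B*C = (3 - 16*7 - 2*7²) - 94*(-12) = (3 - 112 - 2*49) + 1128 = (3 - 112 - 98) + 1128 = -207 + 1128 = 921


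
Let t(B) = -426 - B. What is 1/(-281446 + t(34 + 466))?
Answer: -1/282372 ≈ -3.5414e-6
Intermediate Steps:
1/(-281446 + t(34 + 466)) = 1/(-281446 + (-426 - (34 + 466))) = 1/(-281446 + (-426 - 1*500)) = 1/(-281446 + (-426 - 500)) = 1/(-281446 - 926) = 1/(-282372) = -1/282372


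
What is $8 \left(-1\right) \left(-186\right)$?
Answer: $1488$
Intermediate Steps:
$8 \left(-1\right) \left(-186\right) = \left(-8\right) \left(-186\right) = 1488$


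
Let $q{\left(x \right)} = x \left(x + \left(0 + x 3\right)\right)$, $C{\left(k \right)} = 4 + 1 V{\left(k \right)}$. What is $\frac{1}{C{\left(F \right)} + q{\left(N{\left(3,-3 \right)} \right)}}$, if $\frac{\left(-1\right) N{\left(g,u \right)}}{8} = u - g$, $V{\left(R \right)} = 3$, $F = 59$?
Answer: $\frac{1}{9223} \approx 0.00010842$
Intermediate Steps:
$N{\left(g,u \right)} = - 8 u + 8 g$ ($N{\left(g,u \right)} = - 8 \left(u - g\right) = - 8 u + 8 g$)
$C{\left(k \right)} = 7$ ($C{\left(k \right)} = 4 + 1 \cdot 3 = 4 + 3 = 7$)
$q{\left(x \right)} = 4 x^{2}$ ($q{\left(x \right)} = x \left(x + \left(0 + 3 x\right)\right) = x \left(x + 3 x\right) = x 4 x = 4 x^{2}$)
$\frac{1}{C{\left(F \right)} + q{\left(N{\left(3,-3 \right)} \right)}} = \frac{1}{7 + 4 \left(\left(-8\right) \left(-3\right) + 8 \cdot 3\right)^{2}} = \frac{1}{7 + 4 \left(24 + 24\right)^{2}} = \frac{1}{7 + 4 \cdot 48^{2}} = \frac{1}{7 + 4 \cdot 2304} = \frac{1}{7 + 9216} = \frac{1}{9223}$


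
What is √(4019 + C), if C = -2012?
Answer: 3*√223 ≈ 44.800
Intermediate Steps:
√(4019 + C) = √(4019 - 2012) = √2007 = 3*√223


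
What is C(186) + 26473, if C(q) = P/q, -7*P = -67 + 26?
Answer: 34467887/1302 ≈ 26473.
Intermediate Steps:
P = 41/7 (P = -(-67 + 26)/7 = -1/7*(-41) = 41/7 ≈ 5.8571)
C(q) = 41/(7*q)
C(186) + 26473 = (41/7)/186 + 26473 = (41/7)*(1/186) + 26473 = 41/1302 + 26473 = 34467887/1302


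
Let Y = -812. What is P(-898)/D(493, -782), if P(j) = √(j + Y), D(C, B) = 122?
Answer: 3*I*√190/122 ≈ 0.33895*I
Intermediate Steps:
P(j) = √(-812 + j) (P(j) = √(j - 812) = √(-812 + j))
P(-898)/D(493, -782) = √(-812 - 898)/122 = √(-1710)*(1/122) = (3*I*√190)*(1/122) = 3*I*√190/122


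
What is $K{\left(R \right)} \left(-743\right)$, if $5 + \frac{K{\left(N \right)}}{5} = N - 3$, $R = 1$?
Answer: $26005$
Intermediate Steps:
$K{\left(N \right)} = -40 + 5 N$ ($K{\left(N \right)} = -25 + 5 \left(N - 3\right) = -25 + 5 \left(-3 + N\right) = -25 + \left(-15 + 5 N\right) = -40 + 5 N$)
$K{\left(R \right)} \left(-743\right) = \left(-40 + 5 \cdot 1\right) \left(-743\right) = \left(-40 + 5\right) \left(-743\right) = \left(-35\right) \left(-743\right) = 26005$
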